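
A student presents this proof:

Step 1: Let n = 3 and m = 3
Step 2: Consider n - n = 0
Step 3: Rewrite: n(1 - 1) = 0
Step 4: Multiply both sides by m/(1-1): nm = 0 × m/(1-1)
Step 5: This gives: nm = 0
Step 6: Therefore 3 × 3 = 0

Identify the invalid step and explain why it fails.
Step 4: Multiply both sides by m/(1-1): nm = 0 × m/(1-1)

Step 4 multiplies both sides by m/(1-1). However, 1-1 = 0, so this is multiplication by m/0, which is undefined. We cannot multiply by an undefined expression.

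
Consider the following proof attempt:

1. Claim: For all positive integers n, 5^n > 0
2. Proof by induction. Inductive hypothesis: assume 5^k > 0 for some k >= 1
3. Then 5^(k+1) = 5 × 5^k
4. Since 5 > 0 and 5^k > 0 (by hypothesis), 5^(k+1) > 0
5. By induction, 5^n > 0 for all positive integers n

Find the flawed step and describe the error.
Step 5: By induction, 5^n > 0 for all positive integers n

Step 5 concludes the proof by induction, but no base case was ever established. A valid induction proof requires: (1) a base case proving 5^1 > 0, and (2) an inductive step showing IF 5^k > 0 THEN 5^(k+1) > 0. Steps 2-4 correctly establish the inductive step, but without the base case the conclusion in step 5 does not follow.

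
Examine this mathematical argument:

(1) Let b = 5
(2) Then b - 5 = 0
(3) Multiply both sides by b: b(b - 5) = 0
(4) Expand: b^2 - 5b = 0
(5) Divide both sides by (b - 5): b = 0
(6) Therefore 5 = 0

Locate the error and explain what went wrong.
Step 5: Divide both sides by (b - 5): b = 0

Step 5 divides both sides by (b - 5). However, since b = 5, we have (b - 5) = 0. Division by zero is undefined, making this step invalid.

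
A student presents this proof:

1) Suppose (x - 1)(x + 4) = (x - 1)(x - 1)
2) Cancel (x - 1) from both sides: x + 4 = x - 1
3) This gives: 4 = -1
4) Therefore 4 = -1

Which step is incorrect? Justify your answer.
Step 2: Cancel (x - 1) from both sides: x + 4 = x - 1

Step 2 cancels (x - 1) from both sides. This is only valid if (x - 1) ≠ 0, i.e., x ≠ 1. When x = 1, both sides equal zero regardless of the other factors. The correct approach requires considering x = 1 as a separate case.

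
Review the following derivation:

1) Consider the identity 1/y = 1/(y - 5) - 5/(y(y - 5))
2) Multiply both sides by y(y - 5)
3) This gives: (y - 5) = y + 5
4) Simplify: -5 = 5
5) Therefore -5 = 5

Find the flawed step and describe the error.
Step 3: This gives: (y - 5) = y + 5

Step 3 makes a sign error when clearing denominators. Multiplying -5/(y(y - 5)) by y(y - 5) gives -5, not +5. The correct result is (y - 5) = y - 5, which is trivially true, not (y - 5) = y + 5. (Step 1 is a valid identity: 1/(y - 5) - 5/(y(y - 5)) = (y - 5)/(y(y - 5)) = 1/y.)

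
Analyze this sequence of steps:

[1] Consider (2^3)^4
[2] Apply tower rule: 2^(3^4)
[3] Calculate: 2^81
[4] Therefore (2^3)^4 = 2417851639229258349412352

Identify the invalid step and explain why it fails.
Step 2: Apply tower rule: 2^(3^4)

Step 2 incorrectly states that (a^b)^c = a^(b^c). The correct rule is (a^b)^c = a^(b×c). The actual value is (2^3)^4 = 2^12 = 4096, not 2^81 = 2417851639229258349412352.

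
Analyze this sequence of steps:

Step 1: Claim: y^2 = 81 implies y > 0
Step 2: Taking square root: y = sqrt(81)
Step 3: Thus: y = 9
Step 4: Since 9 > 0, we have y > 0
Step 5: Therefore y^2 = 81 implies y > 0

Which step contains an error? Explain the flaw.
Step 2: Taking square root: y = sqrt(81)

Step 2 takes the square root and assumes the positive root only. The equation y^2 = 81 actually has two solutions: y = 9 and y = -9. The proof silently assumes y > 0 without justification, then uses this assumption to conclude y > 0, which is circular. The counterexample y = -9 shows the claim is false.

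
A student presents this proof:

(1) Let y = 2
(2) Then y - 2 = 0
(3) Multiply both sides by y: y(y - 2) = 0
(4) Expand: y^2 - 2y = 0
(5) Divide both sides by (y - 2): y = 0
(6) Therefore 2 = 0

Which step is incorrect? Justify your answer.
Step 5: Divide both sides by (y - 2): y = 0

Step 5 divides both sides by (y - 2). However, since y = 2, we have (y - 2) = 0. Division by zero is undefined, making this step invalid.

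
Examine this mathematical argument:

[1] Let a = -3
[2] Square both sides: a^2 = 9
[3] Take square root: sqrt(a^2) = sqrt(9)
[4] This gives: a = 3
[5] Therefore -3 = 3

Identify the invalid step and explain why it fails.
Step 4: This gives: a = 3

Step 4 incorrectly states that sqrt(a^2) = a. The correct identity is sqrt(a^2) = |a|. Since a = -3 < 0, we have sqrt(a^2) = |-3| = 3, not a = -3.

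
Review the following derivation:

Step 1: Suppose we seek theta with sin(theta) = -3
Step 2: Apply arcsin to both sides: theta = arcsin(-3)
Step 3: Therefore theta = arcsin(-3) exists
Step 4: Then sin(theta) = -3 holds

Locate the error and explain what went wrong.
Step 2: Apply arcsin to both sides: theta = arcsin(-3)

Step 2 applies arcsin to -3. However, arcsin(x) is only defined for x in [-1, 1] because sin(theta) can only produce values in that range. Since |-3| > 1, arcsin(-3) is undefined. There is no angle whose sine equals -3.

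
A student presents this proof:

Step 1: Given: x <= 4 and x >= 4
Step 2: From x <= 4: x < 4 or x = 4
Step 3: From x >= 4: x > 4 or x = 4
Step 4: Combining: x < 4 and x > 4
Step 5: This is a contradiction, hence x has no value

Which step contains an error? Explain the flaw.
Step 4: Combining: x < 4 and x > 4

Step 4 incorrectly combines the conditions. From x <= 4 and x >= 4, the intersection is x = 4. The error treats the 'or' cases as 'and' requirements. The correct conclusion is that x = 4 is the unique solution, not that no solution exists.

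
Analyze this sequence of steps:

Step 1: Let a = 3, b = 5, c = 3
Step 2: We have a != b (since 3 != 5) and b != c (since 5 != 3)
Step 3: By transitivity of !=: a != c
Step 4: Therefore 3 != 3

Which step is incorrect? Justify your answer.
Step 3: By transitivity of !=: a != c

Step 3 incorrectly applies transitivity to the '!=' relation. Transitivity states: if a R b and b R c, then a R c. However, '!=' is not transitive. Counterexample: 3 != 5 and 5 != 3, but 3 = 3 (both equal 3). Transitivity holds for relations like <, <=, =, but not for !=.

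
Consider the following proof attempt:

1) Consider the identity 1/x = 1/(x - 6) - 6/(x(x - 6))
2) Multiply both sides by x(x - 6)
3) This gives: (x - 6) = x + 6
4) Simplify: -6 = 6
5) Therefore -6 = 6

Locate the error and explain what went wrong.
Step 3: This gives: (x - 6) = x + 6

Step 3 makes a sign error when clearing denominators. Multiplying -6/(x(x - 6)) by x(x - 6) gives -6, not +6. The correct result is (x - 6) = x - 6, which is trivially true, not (x - 6) = x + 6. (Step 1 is a valid identity: 1/(x - 6) - 6/(x(x - 6)) = (x - 6)/(x(x - 6)) = 1/x.)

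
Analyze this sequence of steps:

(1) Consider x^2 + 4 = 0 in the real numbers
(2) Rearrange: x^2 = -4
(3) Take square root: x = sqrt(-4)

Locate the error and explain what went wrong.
Step 3: Take square root: x = sqrt(-4)

Step 3 takes the square root of -4, which is negative. In the real number system, the square root of a negative number is undefined. The equation x^2 + 4 = 0 has no real solutions. Square roots of negative numbers only exist in the complex numbers.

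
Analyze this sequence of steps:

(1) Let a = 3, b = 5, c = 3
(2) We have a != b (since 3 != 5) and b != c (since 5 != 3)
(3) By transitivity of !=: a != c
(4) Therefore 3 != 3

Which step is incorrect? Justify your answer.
Step 3: By transitivity of !=: a != c

Step 3 incorrectly applies transitivity to the '!=' relation. Transitivity states: if a R b and b R c, then a R c. However, '!=' is not transitive. Counterexample: 3 != 5 and 5 != 3, but 3 = 3 (both equal 3). Transitivity holds for relations like <, <=, =, but not for !=.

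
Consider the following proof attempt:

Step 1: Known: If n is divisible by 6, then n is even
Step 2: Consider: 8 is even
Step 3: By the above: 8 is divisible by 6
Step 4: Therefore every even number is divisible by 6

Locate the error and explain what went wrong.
Step 3: By the above: 8 is divisible by 6

Step 3 commits the fallacy of affirming the consequent. The known fact 'divisible by 6 → even' does NOT imply 'even → divisible by 6'. That would be the converse, which is false. For example, 8 is even but 8 ÷ 6 = 1.33, which is not an integer.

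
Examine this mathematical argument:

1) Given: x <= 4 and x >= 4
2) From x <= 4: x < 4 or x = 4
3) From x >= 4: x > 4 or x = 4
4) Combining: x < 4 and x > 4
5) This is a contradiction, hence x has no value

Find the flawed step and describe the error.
Step 4: Combining: x < 4 and x > 4

Step 4 incorrectly combines the conditions. From x <= 4 and x >= 4, the intersection is x = 4. The error treats the 'or' cases as 'and' requirements. The correct conclusion is that x = 4 is the unique solution, not that no solution exists.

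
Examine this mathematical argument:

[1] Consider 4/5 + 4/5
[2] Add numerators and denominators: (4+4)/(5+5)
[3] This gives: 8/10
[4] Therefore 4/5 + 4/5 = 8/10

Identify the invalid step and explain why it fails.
Step 2: Add numerators and denominators: (4+4)/(5+5)

Step 2 incorrectly adds fractions by separately adding numerators and denominators. This is wrong. The correct method requires a common denominator: 4/5 + 4/5 = (4×5 + 4×5)/(5×5) = 40/25 = 8/5. The method used gives 8/10, which is different.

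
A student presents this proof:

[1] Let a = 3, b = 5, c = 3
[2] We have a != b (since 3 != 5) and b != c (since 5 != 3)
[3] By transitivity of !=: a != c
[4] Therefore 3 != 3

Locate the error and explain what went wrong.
Step 3: By transitivity of !=: a != c

Step 3 incorrectly applies transitivity to the '!=' relation. Transitivity states: if a R b and b R c, then a R c. However, '!=' is not transitive. Counterexample: 3 != 5 and 5 != 3, but 3 = 3 (both equal 3). Transitivity holds for relations like <, <=, =, but not for !=.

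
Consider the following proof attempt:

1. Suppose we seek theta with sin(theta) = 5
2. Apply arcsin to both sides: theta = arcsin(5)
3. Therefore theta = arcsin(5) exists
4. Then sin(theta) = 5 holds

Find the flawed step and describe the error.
Step 2: Apply arcsin to both sides: theta = arcsin(5)

Step 2 applies arcsin to 5. However, arcsin(x) is only defined for x in [-1, 1] because sin(theta) can only produce values in that range. Since |5| > 1, arcsin(5) is undefined. There is no angle whose sine equals 5.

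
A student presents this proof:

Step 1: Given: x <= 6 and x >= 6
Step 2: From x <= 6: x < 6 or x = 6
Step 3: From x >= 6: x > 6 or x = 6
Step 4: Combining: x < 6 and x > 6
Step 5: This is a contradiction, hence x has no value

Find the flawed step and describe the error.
Step 4: Combining: x < 6 and x > 6

Step 4 incorrectly combines the conditions. From x <= 6 and x >= 6, the intersection is x = 6. The error treats the 'or' cases as 'and' requirements. The correct conclusion is that x = 6 is the unique solution, not that no solution exists.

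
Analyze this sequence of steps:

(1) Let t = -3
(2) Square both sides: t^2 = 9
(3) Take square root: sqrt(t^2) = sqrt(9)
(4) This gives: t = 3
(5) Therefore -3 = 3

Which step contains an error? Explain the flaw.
Step 4: This gives: t = 3

Step 4 incorrectly states that sqrt(t^2) = t. The correct identity is sqrt(t^2) = |t|. Since t = -3 < 0, we have sqrt(t^2) = |-3| = 3, not t = -3.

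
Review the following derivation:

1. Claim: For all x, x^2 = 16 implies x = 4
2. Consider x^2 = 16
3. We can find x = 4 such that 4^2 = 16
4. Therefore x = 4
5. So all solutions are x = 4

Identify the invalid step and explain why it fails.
Step 4: Therefore x = 4

Step 4 incorrectly concludes that x = 4 is the only solution. The proof shows that x = 4 is A solution (existence), but does not show it is the ONLY solution (uniqueness). In fact, x = -4 is also a solution since (-4)^2 = 16. Finding one solution doesn't prove there are no others.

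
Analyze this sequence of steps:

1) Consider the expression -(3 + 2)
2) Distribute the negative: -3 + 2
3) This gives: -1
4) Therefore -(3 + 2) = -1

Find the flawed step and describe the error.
Step 2: Distribute the negative: -3 + 2

Step 2 incorrectly distributes the negative sign. The correct distribution is -(3 + 2) = -3 - 2 = -5. The negative must be applied to both terms, not just the first. The error treats -(3 + 2) as -3 + 2, which equals -1 instead of -5.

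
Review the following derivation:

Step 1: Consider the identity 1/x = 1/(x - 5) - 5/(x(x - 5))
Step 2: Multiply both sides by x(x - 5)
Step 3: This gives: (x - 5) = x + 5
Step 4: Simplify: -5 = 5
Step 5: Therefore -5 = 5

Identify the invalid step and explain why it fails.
Step 3: This gives: (x - 5) = x + 5

Step 3 makes a sign error when clearing denominators. Multiplying -5/(x(x - 5)) by x(x - 5) gives -5, not +5. The correct result is (x - 5) = x - 5, which is trivially true, not (x - 5) = x + 5. (Step 1 is a valid identity: 1/(x - 5) - 5/(x(x - 5)) = (x - 5)/(x(x - 5)) = 1/x.)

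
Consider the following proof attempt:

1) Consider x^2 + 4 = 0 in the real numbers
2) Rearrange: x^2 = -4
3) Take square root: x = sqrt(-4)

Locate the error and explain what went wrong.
Step 3: Take square root: x = sqrt(-4)

Step 3 takes the square root of -4, which is negative. In the real number system, the square root of a negative number is undefined. The equation x^2 + 4 = 0 has no real solutions. Square roots of negative numbers only exist in the complex numbers.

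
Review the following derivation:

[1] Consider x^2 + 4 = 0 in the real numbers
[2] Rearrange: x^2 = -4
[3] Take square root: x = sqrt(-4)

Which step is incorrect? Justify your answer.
Step 3: Take square root: x = sqrt(-4)

Step 3 takes the square root of -4, which is negative. In the real number system, the square root of a negative number is undefined. The equation x^2 + 4 = 0 has no real solutions. Square roots of negative numbers only exist in the complex numbers.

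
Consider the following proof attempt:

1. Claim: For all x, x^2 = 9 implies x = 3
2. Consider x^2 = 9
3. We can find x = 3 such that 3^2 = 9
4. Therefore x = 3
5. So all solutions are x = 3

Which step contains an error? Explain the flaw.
Step 4: Therefore x = 3

Step 4 incorrectly concludes that x = 3 is the only solution. The proof shows that x = 3 is A solution (existence), but does not show it is the ONLY solution (uniqueness). In fact, x = -3 is also a solution since (-3)^2 = 9. Finding one solution doesn't prove there are no others.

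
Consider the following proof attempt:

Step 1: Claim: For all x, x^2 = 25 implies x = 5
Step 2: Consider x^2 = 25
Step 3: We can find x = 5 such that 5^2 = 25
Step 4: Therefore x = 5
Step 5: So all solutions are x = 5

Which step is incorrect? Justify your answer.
Step 4: Therefore x = 5

Step 4 incorrectly concludes that x = 5 is the only solution. The proof shows that x = 5 is A solution (existence), but does not show it is the ONLY solution (uniqueness). In fact, x = -5 is also a solution since (-5)^2 = 25. Finding one solution doesn't prove there are no others.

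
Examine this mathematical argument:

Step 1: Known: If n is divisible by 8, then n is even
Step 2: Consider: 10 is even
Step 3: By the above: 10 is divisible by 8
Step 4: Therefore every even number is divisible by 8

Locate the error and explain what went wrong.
Step 3: By the above: 10 is divisible by 8

Step 3 commits the fallacy of affirming the consequent. The known fact 'divisible by 8 → even' does NOT imply 'even → divisible by 8'. That would be the converse, which is false. For example, 10 is even but 10 ÷ 8 = 1.25, which is not an integer.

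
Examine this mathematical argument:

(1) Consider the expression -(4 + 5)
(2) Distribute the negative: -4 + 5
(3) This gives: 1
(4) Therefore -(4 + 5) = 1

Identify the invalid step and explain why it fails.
Step 2: Distribute the negative: -4 + 5

Step 2 incorrectly distributes the negative sign. The correct distribution is -(4 + 5) = -4 - 5 = -9. The negative must be applied to both terms, not just the first. The error treats -(4 + 5) as -4 + 5, which equals 1 instead of -9.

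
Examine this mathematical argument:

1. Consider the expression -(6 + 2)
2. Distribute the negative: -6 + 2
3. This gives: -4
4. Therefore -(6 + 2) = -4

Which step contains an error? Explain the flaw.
Step 2: Distribute the negative: -6 + 2

Step 2 incorrectly distributes the negative sign. The correct distribution is -(6 + 2) = -6 - 2 = -8. The negative must be applied to both terms, not just the first. The error treats -(6 + 2) as -6 + 2, which equals -4 instead of -8.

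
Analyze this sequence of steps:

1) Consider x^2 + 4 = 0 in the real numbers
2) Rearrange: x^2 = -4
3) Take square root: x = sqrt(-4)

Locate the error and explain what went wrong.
Step 3: Take square root: x = sqrt(-4)

Step 3 takes the square root of -4, which is negative. In the real number system, the square root of a negative number is undefined. The equation x^2 + 4 = 0 has no real solutions. Square roots of negative numbers only exist in the complex numbers.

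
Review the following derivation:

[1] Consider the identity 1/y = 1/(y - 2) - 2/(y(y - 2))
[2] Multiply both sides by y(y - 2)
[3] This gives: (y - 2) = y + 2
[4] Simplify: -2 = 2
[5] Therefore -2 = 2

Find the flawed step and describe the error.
Step 3: This gives: (y - 2) = y + 2

Step 3 makes a sign error when clearing denominators. Multiplying -2/(y(y - 2)) by y(y - 2) gives -2, not +2. The correct result is (y - 2) = y - 2, which is trivially true, not (y - 2) = y + 2. (Step 1 is a valid identity: 1/(y - 2) - 2/(y(y - 2)) = (y - 2)/(y(y - 2)) = 1/y.)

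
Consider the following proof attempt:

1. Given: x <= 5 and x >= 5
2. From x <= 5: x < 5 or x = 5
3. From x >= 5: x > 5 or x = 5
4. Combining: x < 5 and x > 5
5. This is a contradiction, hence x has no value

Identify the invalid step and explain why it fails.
Step 4: Combining: x < 5 and x > 5

Step 4 incorrectly combines the conditions. From x <= 5 and x >= 5, the intersection is x = 5. The error treats the 'or' cases as 'and' requirements. The correct conclusion is that x = 5 is the unique solution, not that no solution exists.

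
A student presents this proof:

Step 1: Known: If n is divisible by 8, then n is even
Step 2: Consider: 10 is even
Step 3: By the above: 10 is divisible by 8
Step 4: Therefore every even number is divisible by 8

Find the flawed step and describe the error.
Step 3: By the above: 10 is divisible by 8

Step 3 commits the fallacy of affirming the consequent. The known fact 'divisible by 8 → even' does NOT imply 'even → divisible by 8'. That would be the converse, which is false. For example, 10 is even but 10 ÷ 8 = 1.25, which is not an integer.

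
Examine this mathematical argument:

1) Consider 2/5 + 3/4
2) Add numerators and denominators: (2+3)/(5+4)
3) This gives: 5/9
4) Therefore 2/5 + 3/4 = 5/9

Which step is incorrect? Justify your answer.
Step 2: Add numerators and denominators: (2+3)/(5+4)

Step 2 incorrectly adds fractions by separately adding numerators and denominators. This is wrong. The correct method requires a common denominator: 2/5 + 3/4 = (2×4 + 3×5)/(5×4) = 23/20 = 23/20. The method used gives 5/9, which is different.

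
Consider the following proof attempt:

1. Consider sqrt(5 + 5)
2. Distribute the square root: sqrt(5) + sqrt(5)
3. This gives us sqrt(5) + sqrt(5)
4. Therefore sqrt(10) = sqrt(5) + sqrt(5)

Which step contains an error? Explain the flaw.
Step 2: Distribute the square root: sqrt(5) + sqrt(5)

Step 2 incorrectly 'distributes' the square root over addition. The square root function does not distribute: sqrt(a + b) ≠ sqrt(a) + sqrt(b). In fact, sqrt(5 + 5) = sqrt(10) ≈ 3.1623, while sqrt(5) + sqrt(5) ≈ 4.4721.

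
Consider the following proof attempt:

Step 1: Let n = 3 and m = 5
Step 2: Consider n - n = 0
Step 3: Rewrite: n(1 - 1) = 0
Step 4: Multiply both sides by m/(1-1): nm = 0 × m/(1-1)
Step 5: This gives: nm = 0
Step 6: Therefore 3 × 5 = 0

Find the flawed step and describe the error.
Step 4: Multiply both sides by m/(1-1): nm = 0 × m/(1-1)

Step 4 multiplies both sides by m/(1-1). However, 1-1 = 0, so this is multiplication by m/0, which is undefined. We cannot multiply by an undefined expression.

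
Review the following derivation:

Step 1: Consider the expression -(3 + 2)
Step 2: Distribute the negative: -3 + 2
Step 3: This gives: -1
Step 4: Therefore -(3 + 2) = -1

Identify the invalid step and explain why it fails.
Step 2: Distribute the negative: -3 + 2

Step 2 incorrectly distributes the negative sign. The correct distribution is -(3 + 2) = -3 - 2 = -5. The negative must be applied to both terms, not just the first. The error treats -(3 + 2) as -3 + 2, which equals -1 instead of -5.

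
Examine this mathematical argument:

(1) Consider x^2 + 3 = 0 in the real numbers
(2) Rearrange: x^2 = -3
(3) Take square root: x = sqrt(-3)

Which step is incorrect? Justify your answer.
Step 3: Take square root: x = sqrt(-3)

Step 3 takes the square root of -3, which is negative. In the real number system, the square root of a negative number is undefined. The equation x^2 + 3 = 0 has no real solutions. Square roots of negative numbers only exist in the complex numbers.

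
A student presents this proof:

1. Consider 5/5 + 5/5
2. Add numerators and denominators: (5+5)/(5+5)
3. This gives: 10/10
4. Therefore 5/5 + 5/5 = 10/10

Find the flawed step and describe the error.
Step 2: Add numerators and denominators: (5+5)/(5+5)

Step 2 incorrectly adds fractions by separately adding numerators and denominators. This is wrong. The correct method requires a common denominator: 5/5 + 5/5 = (5×5 + 5×5)/(5×5) = 50/25 = 2. The method used gives 10/10, which is different.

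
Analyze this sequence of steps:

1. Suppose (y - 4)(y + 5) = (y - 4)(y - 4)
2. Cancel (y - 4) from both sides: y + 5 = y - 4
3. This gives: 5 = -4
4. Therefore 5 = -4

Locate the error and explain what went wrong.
Step 2: Cancel (y - 4) from both sides: y + 5 = y - 4

Step 2 cancels (y - 4) from both sides. This is only valid if (y - 4) ≠ 0, i.e., y ≠ 4. When y = 4, both sides equal zero regardless of the other factors. The correct approach requires considering y = 4 as a separate case.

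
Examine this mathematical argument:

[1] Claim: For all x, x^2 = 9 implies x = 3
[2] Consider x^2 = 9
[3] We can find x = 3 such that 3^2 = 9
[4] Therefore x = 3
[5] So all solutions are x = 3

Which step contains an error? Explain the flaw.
Step 4: Therefore x = 3

Step 4 incorrectly concludes that x = 3 is the only solution. The proof shows that x = 3 is A solution (existence), but does not show it is the ONLY solution (uniqueness). In fact, x = -3 is also a solution since (-3)^2 = 9. Finding one solution doesn't prove there are no others.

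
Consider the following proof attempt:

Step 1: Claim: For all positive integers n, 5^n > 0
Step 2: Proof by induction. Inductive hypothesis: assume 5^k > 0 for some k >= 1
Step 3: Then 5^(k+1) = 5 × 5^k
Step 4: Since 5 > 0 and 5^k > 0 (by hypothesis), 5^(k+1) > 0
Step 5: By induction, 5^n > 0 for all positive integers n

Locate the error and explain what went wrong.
Step 5: By induction, 5^n > 0 for all positive integers n

Step 5 concludes the proof by induction, but no base case was ever established. A valid induction proof requires: (1) a base case proving 5^1 > 0, and (2) an inductive step showing IF 5^k > 0 THEN 5^(k+1) > 0. Steps 2-4 correctly establish the inductive step, but without the base case the conclusion in step 5 does not follow.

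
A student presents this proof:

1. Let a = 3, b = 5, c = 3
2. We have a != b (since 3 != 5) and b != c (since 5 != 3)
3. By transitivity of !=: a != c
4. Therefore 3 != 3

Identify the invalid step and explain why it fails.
Step 3: By transitivity of !=: a != c

Step 3 incorrectly applies transitivity to the '!=' relation. Transitivity states: if a R b and b R c, then a R c. However, '!=' is not transitive. Counterexample: 3 != 5 and 5 != 3, but 3 = 3 (both equal 3). Transitivity holds for relations like <, <=, =, but not for !=.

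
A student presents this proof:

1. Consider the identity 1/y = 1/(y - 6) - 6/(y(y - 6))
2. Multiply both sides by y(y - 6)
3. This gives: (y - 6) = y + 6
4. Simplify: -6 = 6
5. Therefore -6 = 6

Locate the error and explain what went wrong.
Step 3: This gives: (y - 6) = y + 6

Step 3 makes a sign error when clearing denominators. Multiplying -6/(y(y - 6)) by y(y - 6) gives -6, not +6. The correct result is (y - 6) = y - 6, which is trivially true, not (y - 6) = y + 6. (Step 1 is a valid identity: 1/(y - 6) - 6/(y(y - 6)) = (y - 6)/(y(y - 6)) = 1/y.)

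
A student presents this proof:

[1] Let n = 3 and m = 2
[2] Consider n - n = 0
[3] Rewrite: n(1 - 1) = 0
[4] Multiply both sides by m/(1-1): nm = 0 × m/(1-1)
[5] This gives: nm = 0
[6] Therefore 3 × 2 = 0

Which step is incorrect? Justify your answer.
Step 4: Multiply both sides by m/(1-1): nm = 0 × m/(1-1)

Step 4 multiplies both sides by m/(1-1). However, 1-1 = 0, so this is multiplication by m/0, which is undefined. We cannot multiply by an undefined expression.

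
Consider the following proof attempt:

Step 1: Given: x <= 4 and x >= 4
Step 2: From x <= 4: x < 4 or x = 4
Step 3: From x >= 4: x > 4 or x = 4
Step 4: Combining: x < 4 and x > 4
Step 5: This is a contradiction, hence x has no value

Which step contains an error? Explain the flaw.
Step 4: Combining: x < 4 and x > 4

Step 4 incorrectly combines the conditions. From x <= 4 and x >= 4, the intersection is x = 4. The error treats the 'or' cases as 'and' requirements. The correct conclusion is that x = 4 is the unique solution, not that no solution exists.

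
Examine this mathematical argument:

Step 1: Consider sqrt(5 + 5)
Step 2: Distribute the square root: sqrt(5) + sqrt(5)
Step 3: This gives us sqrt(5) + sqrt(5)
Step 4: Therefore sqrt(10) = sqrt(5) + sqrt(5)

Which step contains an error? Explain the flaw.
Step 2: Distribute the square root: sqrt(5) + sqrt(5)

Step 2 incorrectly 'distributes' the square root over addition. The square root function does not distribute: sqrt(a + b) ≠ sqrt(a) + sqrt(b). In fact, sqrt(5 + 5) = sqrt(10) ≈ 3.1623, while sqrt(5) + sqrt(5) ≈ 4.4721.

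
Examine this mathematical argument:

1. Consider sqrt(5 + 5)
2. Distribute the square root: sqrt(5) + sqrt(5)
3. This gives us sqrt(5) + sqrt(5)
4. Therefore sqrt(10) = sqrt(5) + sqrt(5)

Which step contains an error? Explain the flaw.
Step 2: Distribute the square root: sqrt(5) + sqrt(5)

Step 2 incorrectly 'distributes' the square root over addition. The square root function does not distribute: sqrt(a + b) ≠ sqrt(a) + sqrt(b). In fact, sqrt(5 + 5) = sqrt(10) ≈ 3.1623, while sqrt(5) + sqrt(5) ≈ 4.4721.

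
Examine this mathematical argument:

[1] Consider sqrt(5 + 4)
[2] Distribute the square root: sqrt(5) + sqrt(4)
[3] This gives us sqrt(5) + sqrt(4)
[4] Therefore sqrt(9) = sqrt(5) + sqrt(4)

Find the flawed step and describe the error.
Step 2: Distribute the square root: sqrt(5) + sqrt(4)

Step 2 incorrectly 'distributes' the square root over addition. The square root function does not distribute: sqrt(a + b) ≠ sqrt(a) + sqrt(b). In fact, sqrt(5 + 4) = sqrt(9) ≈ 3.0000, while sqrt(5) + sqrt(4) ≈ 4.2361.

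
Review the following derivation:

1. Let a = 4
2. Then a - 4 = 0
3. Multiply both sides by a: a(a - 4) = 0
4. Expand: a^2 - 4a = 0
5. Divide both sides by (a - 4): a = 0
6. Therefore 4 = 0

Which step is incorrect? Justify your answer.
Step 5: Divide both sides by (a - 4): a = 0

Step 5 divides both sides by (a - 4). However, since a = 4, we have (a - 4) = 0. Division by zero is undefined, making this step invalid.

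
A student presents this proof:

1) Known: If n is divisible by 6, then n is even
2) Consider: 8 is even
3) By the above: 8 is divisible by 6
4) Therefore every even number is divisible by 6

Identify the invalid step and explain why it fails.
Step 3: By the above: 8 is divisible by 6

Step 3 commits the fallacy of affirming the consequent. The known fact 'divisible by 6 → even' does NOT imply 'even → divisible by 6'. That would be the converse, which is false. For example, 8 is even but 8 ÷ 6 = 1.33, which is not an integer.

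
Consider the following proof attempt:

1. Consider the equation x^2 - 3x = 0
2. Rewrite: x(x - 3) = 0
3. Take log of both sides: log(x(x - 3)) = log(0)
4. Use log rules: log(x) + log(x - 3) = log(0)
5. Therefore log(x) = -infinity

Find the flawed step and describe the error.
Step 3: Take log of both sides: log(x(x - 3)) = log(0)

Step 3 takes the logarithm of both sides, resulting in log(0) on the right side. The logarithm is only defined for positive numbers; log(0) is undefined (approaches negative infinity). This operation is invalid.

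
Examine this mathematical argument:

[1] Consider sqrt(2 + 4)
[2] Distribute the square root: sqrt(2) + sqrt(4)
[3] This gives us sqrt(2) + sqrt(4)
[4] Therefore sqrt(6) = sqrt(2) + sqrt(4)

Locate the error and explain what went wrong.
Step 2: Distribute the square root: sqrt(2) + sqrt(4)

Step 2 incorrectly 'distributes' the square root over addition. The square root function does not distribute: sqrt(a + b) ≠ sqrt(a) + sqrt(b). In fact, sqrt(2 + 4) = sqrt(6) ≈ 2.4495, while sqrt(2) + sqrt(4) ≈ 3.4142.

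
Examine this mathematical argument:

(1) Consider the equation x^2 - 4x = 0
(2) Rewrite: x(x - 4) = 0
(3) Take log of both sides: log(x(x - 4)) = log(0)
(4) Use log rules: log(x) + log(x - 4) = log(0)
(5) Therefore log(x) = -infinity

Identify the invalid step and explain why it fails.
Step 3: Take log of both sides: log(x(x - 4)) = log(0)

Step 3 takes the logarithm of both sides, resulting in log(0) on the right side. The logarithm is only defined for positive numbers; log(0) is undefined (approaches negative infinity). This operation is invalid.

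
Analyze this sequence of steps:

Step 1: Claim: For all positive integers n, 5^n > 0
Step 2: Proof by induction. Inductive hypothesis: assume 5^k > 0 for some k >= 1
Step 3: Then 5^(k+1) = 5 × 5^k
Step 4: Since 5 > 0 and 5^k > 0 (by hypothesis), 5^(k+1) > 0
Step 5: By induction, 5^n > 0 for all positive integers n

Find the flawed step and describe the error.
Step 5: By induction, 5^n > 0 for all positive integers n

Step 5 concludes the proof by induction, but no base case was ever established. A valid induction proof requires: (1) a base case proving 5^1 > 0, and (2) an inductive step showing IF 5^k > 0 THEN 5^(k+1) > 0. Steps 2-4 correctly establish the inductive step, but without the base case the conclusion in step 5 does not follow.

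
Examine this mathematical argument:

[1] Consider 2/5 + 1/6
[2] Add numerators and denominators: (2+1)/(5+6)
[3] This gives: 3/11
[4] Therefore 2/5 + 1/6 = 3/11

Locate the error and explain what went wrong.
Step 2: Add numerators and denominators: (2+1)/(5+6)

Step 2 incorrectly adds fractions by separately adding numerators and denominators. This is wrong. The correct method requires a common denominator: 2/5 + 1/6 = (2×6 + 1×5)/(5×6) = 17/30 = 17/30. The method used gives 3/11, which is different.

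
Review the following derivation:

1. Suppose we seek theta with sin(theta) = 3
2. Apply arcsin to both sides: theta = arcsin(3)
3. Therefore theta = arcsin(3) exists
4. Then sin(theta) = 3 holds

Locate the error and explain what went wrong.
Step 2: Apply arcsin to both sides: theta = arcsin(3)

Step 2 applies arcsin to 3. However, arcsin(x) is only defined for x in [-1, 1] because sin(theta) can only produce values in that range. Since |3| > 1, arcsin(3) is undefined. There is no angle whose sine equals 3.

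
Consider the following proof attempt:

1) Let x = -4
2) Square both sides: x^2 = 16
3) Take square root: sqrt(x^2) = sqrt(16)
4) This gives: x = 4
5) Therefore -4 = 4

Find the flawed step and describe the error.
Step 4: This gives: x = 4

Step 4 incorrectly states that sqrt(x^2) = x. The correct identity is sqrt(x^2) = |x|. Since x = -4 < 0, we have sqrt(x^2) = |-4| = 4, not x = -4.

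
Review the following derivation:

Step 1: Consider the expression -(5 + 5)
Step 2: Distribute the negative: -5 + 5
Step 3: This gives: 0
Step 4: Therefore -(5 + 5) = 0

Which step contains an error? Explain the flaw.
Step 2: Distribute the negative: -5 + 5

Step 2 incorrectly distributes the negative sign. The correct distribution is -(5 + 5) = -5 - 5 = -10. The negative must be applied to both terms, not just the first. The error treats -(5 + 5) as -5 + 5, which equals 0 instead of -10.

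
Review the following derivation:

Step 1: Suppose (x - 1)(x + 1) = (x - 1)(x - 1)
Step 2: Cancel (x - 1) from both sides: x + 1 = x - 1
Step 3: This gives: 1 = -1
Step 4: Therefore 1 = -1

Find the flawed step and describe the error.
Step 2: Cancel (x - 1) from both sides: x + 1 = x - 1

Step 2 cancels (x - 1) from both sides. This is only valid if (x - 1) ≠ 0, i.e., x ≠ 1. When x = 1, both sides equal zero regardless of the other factors. The correct approach requires considering x = 1 as a separate case.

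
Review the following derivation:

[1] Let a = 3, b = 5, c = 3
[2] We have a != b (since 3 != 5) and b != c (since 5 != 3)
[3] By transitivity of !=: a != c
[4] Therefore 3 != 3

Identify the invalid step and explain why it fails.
Step 3: By transitivity of !=: a != c

Step 3 incorrectly applies transitivity to the '!=' relation. Transitivity states: if a R b and b R c, then a R c. However, '!=' is not transitive. Counterexample: 3 != 5 and 5 != 3, but 3 = 3 (both equal 3). Transitivity holds for relations like <, <=, =, but not for !=.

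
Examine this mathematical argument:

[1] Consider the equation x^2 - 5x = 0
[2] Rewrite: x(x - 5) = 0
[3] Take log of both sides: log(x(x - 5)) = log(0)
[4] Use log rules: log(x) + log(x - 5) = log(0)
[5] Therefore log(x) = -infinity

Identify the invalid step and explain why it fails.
Step 3: Take log of both sides: log(x(x - 5)) = log(0)

Step 3 takes the logarithm of both sides, resulting in log(0) on the right side. The logarithm is only defined for positive numbers; log(0) is undefined (approaches negative infinity). This operation is invalid.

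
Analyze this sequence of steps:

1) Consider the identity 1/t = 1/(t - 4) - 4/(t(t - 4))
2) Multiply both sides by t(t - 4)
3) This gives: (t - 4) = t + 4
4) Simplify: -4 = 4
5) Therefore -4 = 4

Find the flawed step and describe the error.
Step 3: This gives: (t - 4) = t + 4

Step 3 makes a sign error when clearing denominators. Multiplying -4/(t(t - 4)) by t(t - 4) gives -4, not +4. The correct result is (t - 4) = t - 4, which is trivially true, not (t - 4) = t + 4. (Step 1 is a valid identity: 1/(t - 4) - 4/(t(t - 4)) = (t - 4)/(t(t - 4)) = 1/t.)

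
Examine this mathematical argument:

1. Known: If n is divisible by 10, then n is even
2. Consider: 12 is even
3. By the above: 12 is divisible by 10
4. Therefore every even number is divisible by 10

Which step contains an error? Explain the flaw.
Step 3: By the above: 12 is divisible by 10

Step 3 commits the fallacy of affirming the consequent. The known fact 'divisible by 10 → even' does NOT imply 'even → divisible by 10'. That would be the converse, which is false. For example, 12 is even but 12 ÷ 10 = 1.20, which is not an integer.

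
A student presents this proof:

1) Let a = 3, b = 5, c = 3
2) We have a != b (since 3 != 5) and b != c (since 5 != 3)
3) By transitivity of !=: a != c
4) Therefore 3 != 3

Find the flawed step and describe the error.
Step 3: By transitivity of !=: a != c

Step 3 incorrectly applies transitivity to the '!=' relation. Transitivity states: if a R b and b R c, then a R c. However, '!=' is not transitive. Counterexample: 3 != 5 and 5 != 3, but 3 = 3 (both equal 3). Transitivity holds for relations like <, <=, =, but not for !=.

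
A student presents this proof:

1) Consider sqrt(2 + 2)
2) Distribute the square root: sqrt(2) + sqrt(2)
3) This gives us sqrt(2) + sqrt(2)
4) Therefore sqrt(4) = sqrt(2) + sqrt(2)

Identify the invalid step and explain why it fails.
Step 2: Distribute the square root: sqrt(2) + sqrt(2)

Step 2 incorrectly 'distributes' the square root over addition. The square root function does not distribute: sqrt(a + b) ≠ sqrt(a) + sqrt(b). In fact, sqrt(2 + 2) = sqrt(4) ≈ 2.0000, while sqrt(2) + sqrt(2) ≈ 2.8284.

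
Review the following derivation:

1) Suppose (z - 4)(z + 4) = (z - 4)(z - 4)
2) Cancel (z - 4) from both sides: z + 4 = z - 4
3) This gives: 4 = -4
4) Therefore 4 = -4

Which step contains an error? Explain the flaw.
Step 2: Cancel (z - 4) from both sides: z + 4 = z - 4

Step 2 cancels (z - 4) from both sides. This is only valid if (z - 4) ≠ 0, i.e., z ≠ 4. When z = 4, both sides equal zero regardless of the other factors. The correct approach requires considering z = 4 as a separate case.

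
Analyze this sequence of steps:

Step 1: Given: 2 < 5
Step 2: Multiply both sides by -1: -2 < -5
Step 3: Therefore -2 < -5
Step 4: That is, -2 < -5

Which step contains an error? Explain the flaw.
Step 2: Multiply both sides by -1: -2 < -5

Step 2 multiplies both sides by -1 but fails to reverse the inequality sign. When multiplying (or dividing) an inequality by a negative number, the direction must be reversed. Since 2 < 5, we should get -2 > -5, i.e., -2 > -5.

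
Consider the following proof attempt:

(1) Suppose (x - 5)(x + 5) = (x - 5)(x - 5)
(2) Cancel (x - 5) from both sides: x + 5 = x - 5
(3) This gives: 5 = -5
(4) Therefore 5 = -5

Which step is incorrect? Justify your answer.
Step 2: Cancel (x - 5) from both sides: x + 5 = x - 5

Step 2 cancels (x - 5) from both sides. This is only valid if (x - 5) ≠ 0, i.e., x ≠ 5. When x = 5, both sides equal zero regardless of the other factors. The correct approach requires considering x = 5 as a separate case.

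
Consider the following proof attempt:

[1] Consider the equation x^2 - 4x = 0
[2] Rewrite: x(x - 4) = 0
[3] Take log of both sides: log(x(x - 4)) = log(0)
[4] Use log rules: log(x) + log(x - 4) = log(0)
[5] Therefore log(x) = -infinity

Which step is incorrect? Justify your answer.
Step 3: Take log of both sides: log(x(x - 4)) = log(0)

Step 3 takes the logarithm of both sides, resulting in log(0) on the right side. The logarithm is only defined for positive numbers; log(0) is undefined (approaches negative infinity). This operation is invalid.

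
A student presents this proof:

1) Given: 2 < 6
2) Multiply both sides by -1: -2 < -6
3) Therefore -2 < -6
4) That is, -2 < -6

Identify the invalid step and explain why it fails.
Step 2: Multiply both sides by -1: -2 < -6

Step 2 multiplies both sides by -1 but fails to reverse the inequality sign. When multiplying (or dividing) an inequality by a negative number, the direction must be reversed. Since 2 < 6, we should get -2 > -6, i.e., -2 > -6.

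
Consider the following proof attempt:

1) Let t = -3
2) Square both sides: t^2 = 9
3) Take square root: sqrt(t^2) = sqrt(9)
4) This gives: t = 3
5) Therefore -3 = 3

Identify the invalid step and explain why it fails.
Step 4: This gives: t = 3

Step 4 incorrectly states that sqrt(t^2) = t. The correct identity is sqrt(t^2) = |t|. Since t = -3 < 0, we have sqrt(t^2) = |-3| = 3, not t = -3.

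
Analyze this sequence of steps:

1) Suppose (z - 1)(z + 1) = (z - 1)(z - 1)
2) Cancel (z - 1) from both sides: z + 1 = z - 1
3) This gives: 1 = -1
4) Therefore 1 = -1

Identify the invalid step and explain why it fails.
Step 2: Cancel (z - 1) from both sides: z + 1 = z - 1

Step 2 cancels (z - 1) from both sides. This is only valid if (z - 1) ≠ 0, i.e., z ≠ 1. When z = 1, both sides equal zero regardless of the other factors. The correct approach requires considering z = 1 as a separate case.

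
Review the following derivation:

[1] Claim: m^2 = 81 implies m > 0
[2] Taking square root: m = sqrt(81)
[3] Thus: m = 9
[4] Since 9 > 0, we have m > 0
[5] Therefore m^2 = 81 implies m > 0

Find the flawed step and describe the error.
Step 2: Taking square root: m = sqrt(81)

Step 2 takes the square root and assumes the positive root only. The equation m^2 = 81 actually has two solutions: m = 9 and m = -9. The proof silently assumes m > 0 without justification, then uses this assumption to conclude m > 0, which is circular. The counterexample m = -9 shows the claim is false.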